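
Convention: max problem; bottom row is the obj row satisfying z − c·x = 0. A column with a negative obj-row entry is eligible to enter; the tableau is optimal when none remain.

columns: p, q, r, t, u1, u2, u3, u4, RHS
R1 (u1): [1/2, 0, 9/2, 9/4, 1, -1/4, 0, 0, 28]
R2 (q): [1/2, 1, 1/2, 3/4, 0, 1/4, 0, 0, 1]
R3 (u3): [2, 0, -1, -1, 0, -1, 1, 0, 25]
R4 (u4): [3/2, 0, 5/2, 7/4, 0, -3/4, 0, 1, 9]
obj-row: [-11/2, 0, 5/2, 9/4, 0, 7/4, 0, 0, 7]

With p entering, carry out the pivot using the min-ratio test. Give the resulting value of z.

Ratio test on column p — row 1: 28/(1/2) = 56; row 2: 1/(1/2) = 2; row 3: 25/2 = 25/2; row 4: 9/(3/2) = 6. Minimum is 2 at row 2 (q leaves); pivot element 1/2.
Pivot on row 2; the obj-row RHS becomes 7 − (-11/2)·2 = 18.

18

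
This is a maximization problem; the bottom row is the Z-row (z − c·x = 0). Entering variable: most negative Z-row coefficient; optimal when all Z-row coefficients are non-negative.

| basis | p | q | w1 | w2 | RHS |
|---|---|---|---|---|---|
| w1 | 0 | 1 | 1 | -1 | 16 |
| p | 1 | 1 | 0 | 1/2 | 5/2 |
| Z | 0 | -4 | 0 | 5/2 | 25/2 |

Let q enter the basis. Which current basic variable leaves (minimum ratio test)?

p

Column q entries and ratios — w1: 16/1 = 16; p: (5/2)/1 = 5/2.
Smallest ratio is 5/2 in the row of p, so p leaves.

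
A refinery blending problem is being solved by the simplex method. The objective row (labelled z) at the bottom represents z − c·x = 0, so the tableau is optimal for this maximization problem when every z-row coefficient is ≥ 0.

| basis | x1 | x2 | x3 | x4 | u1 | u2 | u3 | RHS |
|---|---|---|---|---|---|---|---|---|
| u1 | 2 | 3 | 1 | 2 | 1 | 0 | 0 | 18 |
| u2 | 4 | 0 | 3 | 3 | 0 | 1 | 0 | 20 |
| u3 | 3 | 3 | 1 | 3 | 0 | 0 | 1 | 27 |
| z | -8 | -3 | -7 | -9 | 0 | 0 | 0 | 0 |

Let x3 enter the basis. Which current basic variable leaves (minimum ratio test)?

Column x3 entries and ratios — u1: 18/1 = 18; u2: 20/3 = 20/3; u3: 27/1 = 27.
Smallest ratio is 20/3 in the row of u2, so u2 leaves.

u2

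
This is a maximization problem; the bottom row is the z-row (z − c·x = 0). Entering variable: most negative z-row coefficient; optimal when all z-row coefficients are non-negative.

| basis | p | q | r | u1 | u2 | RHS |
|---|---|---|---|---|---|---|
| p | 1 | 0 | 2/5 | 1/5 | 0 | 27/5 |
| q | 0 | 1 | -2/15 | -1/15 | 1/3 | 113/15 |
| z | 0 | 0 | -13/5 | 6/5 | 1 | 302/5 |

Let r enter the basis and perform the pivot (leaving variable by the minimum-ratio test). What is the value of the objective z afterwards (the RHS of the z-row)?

191/2

Ratio test on column r — row 1: (27/5)/(2/5) = 27/2; row 2: entry -2/15 ≤ 0. Minimum is 27/2 at row 1 (p leaves); pivot element 2/5.
Pivot on row 1; the z-row RHS becomes 302/5 − (-13/5)·(27/2) = 191/2.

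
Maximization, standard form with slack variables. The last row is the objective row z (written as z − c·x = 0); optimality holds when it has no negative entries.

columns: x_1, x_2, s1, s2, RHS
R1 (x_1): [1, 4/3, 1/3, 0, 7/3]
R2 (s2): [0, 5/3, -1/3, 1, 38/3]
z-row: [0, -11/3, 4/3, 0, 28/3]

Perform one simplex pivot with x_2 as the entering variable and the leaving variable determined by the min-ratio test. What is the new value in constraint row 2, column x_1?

Ratio test on column x_2 — row 1: (7/3)/(4/3) = 7/4; row 2: (38/3)/(5/3) = 38/5. Minimum is 7/4 at row 1 (x_1 leaves); pivot element 4/3.
Divide row 1 by 4/3; eliminate column x_2 from the other rows.
Row 2 update in column x_1: 0 − (5/3)·(3/4) = -5/4.

-5/4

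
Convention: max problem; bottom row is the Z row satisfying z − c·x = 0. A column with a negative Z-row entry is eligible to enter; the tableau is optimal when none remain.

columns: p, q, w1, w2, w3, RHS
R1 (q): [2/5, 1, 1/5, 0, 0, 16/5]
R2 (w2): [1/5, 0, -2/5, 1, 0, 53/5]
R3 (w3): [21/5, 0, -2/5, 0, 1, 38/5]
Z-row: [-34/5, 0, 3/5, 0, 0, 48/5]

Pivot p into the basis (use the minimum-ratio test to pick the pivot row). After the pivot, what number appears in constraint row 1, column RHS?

Ratio test on column p — row 1: (16/5)/(2/5) = 8; row 2: (53/5)/(1/5) = 53; row 3: (38/5)/(21/5) = 38/21. Minimum is 38/21 at row 3 (w3 leaves); pivot element 21/5.
Divide row 3 by 21/5; eliminate column p from the other rows.
Row 1 update in column RHS: 16/5 − (2/5)·(38/21) = 52/21.

52/21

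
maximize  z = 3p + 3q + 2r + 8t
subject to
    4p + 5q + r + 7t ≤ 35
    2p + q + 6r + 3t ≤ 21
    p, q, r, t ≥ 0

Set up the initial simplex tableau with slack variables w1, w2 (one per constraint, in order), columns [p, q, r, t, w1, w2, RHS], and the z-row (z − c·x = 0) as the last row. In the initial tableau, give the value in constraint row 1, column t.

Constraint 1 has coefficient 7 on t.

7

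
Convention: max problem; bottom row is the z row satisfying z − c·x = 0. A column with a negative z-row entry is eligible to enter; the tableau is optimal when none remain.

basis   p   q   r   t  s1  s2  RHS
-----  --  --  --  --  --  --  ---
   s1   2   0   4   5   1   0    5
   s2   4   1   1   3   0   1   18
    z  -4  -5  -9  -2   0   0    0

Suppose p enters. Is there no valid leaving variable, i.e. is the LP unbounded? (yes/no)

Column p has positive entries in row(s) 1, 2, so the ratio test bounds it — not unbounded.

no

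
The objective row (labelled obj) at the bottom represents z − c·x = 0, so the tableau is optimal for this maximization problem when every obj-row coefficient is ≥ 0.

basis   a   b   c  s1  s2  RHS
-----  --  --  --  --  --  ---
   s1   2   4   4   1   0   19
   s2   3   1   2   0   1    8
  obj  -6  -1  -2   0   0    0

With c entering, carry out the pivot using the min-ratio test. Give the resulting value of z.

Ratio test on column c — row 1: 19/4 = 19/4; row 2: 8/2 = 4. Minimum is 4 at row 2 (s2 leaves); pivot element 2.
Pivot on row 2; the obj-row RHS becomes 0 − (-2)·4 = 8.

8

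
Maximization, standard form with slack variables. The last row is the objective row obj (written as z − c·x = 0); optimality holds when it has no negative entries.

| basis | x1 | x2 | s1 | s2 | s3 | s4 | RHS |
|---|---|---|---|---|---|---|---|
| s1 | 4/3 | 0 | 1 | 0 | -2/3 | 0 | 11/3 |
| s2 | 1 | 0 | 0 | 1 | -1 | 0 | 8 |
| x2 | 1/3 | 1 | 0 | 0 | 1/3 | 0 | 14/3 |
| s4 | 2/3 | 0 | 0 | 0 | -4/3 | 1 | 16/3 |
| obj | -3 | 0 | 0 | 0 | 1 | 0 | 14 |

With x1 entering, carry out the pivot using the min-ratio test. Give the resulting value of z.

Ratio test on column x1 — row 1: (11/3)/(4/3) = 11/4; row 2: 8/1 = 8; row 3: (14/3)/(1/3) = 14; row 4: (16/3)/(2/3) = 8. Minimum is 11/4 at row 1 (s1 leaves); pivot element 4/3.
Pivot on row 1; the obj-row RHS becomes 14 − (-3)·(11/4) = 89/4.

89/4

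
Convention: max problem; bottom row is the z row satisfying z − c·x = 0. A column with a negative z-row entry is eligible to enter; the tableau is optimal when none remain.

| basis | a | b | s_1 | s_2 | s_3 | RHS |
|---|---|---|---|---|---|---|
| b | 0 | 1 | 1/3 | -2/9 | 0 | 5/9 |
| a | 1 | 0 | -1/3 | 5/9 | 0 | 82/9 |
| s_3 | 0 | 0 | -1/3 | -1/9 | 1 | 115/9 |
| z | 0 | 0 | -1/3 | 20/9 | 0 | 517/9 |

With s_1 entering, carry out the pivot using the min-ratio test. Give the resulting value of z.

Ratio test on column s_1 — row 1: (5/9)/(1/3) = 5/3; row 2: entry -1/3 ≤ 0; row 3: entry -1/3 ≤ 0. Minimum is 5/3 at row 1 (b leaves); pivot element 1/3.
Pivot on row 1; the z-row RHS becomes 517/9 − (-1/3)·(5/3) = 58.

58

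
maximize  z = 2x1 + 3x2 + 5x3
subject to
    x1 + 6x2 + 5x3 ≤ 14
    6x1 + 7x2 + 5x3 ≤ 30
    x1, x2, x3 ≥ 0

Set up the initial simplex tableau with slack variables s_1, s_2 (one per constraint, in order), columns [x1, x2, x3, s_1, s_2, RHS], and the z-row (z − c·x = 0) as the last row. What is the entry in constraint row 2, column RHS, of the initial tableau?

The RHS of constraint 2 is b_2 = 30.

30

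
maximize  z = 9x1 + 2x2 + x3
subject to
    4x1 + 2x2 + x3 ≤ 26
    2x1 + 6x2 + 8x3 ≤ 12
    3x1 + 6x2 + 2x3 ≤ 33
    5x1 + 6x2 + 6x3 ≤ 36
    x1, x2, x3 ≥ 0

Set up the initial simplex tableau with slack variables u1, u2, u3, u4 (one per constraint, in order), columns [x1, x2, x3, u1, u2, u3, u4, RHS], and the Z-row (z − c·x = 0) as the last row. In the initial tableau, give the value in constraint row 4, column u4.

Slack u4 belongs to constraint 4; its column is the unit vector e_4, so the entry in row 4 is 1.

1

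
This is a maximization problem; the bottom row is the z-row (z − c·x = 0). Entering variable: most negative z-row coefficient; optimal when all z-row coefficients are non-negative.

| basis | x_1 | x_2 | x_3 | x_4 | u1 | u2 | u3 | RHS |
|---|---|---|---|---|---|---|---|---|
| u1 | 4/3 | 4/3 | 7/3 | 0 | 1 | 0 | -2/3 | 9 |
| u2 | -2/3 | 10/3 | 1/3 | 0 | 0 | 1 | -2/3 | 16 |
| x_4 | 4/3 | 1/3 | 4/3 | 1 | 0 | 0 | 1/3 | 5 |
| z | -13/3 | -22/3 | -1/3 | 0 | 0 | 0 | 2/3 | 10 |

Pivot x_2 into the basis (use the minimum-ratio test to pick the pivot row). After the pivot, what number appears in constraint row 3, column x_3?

13/10

Ratio test on column x_2 — row 1: 9/(4/3) = 27/4; row 2: 16/(10/3) = 24/5; row 3: 5/(1/3) = 15. Minimum is 24/5 at row 2 (u2 leaves); pivot element 10/3.
Divide row 2 by 10/3; eliminate column x_2 from the other rows.
Row 3 update in column x_3: 4/3 − (1/3)·(1/10) = 13/10.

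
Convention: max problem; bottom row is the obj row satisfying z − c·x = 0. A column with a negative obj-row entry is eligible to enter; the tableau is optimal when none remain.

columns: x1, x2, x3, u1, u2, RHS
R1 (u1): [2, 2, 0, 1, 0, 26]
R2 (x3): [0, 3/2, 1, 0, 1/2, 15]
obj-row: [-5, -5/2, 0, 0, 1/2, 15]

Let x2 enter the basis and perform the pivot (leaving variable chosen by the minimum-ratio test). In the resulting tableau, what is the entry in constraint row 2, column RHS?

10

Ratio test on column x2 — row 1: 26/2 = 13; row 2: 15/(3/2) = 10. Minimum is 10 at row 2 (x3 leaves); pivot element 3/2.
Divide row 2 by 3/2; eliminate column x2 from the other rows.
In the new row 2, the RHS entry is the old entry divided by the pivot: 15/(3/2) = 10.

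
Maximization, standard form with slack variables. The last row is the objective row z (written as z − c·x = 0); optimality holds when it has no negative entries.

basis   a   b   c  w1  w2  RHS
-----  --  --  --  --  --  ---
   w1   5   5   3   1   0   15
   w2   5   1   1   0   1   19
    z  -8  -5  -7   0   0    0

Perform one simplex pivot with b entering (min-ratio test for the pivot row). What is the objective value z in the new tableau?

15

Ratio test on column b — row 1: 15/5 = 3; row 2: 19/1 = 19. Minimum is 3 at row 1 (w1 leaves); pivot element 5.
Pivot on row 1; the z-row RHS becomes 0 − (-5)·3 = 15.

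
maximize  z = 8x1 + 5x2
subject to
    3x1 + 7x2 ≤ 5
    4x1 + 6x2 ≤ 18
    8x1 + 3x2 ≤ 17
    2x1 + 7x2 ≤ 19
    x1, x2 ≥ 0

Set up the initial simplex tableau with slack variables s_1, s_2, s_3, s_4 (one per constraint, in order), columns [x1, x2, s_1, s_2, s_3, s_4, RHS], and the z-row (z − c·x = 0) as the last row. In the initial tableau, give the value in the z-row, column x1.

The z-row carries the negated objective coefficients: the x1 entry is -8.

-8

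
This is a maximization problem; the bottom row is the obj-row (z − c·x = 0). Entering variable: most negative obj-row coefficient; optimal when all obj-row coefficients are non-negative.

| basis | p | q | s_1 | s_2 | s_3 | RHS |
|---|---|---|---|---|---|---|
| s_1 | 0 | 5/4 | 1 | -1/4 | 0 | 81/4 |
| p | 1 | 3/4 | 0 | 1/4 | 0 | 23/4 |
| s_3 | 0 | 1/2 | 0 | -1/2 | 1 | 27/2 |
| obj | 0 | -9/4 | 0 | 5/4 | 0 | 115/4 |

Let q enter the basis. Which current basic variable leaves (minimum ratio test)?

p

Column q entries and ratios — s_1: (81/4)/(5/4) = 81/5; p: (23/4)/(3/4) = 23/3; s_3: (27/2)/(1/2) = 27.
Smallest ratio is 23/3 in the row of p, so p leaves.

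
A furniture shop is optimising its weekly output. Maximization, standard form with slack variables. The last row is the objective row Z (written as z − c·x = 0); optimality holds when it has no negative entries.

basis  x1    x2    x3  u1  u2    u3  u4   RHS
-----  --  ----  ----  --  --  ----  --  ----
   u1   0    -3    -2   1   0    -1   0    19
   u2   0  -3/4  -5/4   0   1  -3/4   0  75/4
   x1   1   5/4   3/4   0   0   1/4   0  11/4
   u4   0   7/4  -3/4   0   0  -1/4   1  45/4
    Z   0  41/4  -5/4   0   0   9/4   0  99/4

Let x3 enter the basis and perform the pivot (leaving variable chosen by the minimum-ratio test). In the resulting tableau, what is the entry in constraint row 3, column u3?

1/3

Ratio test on column x3 — row 1: entry -2 ≤ 0; row 2: entry -5/4 ≤ 0; row 3: (11/4)/(3/4) = 11/3; row 4: entry -3/4 ≤ 0. Minimum is 11/3 at row 3 (x1 leaves); pivot element 3/4.
Divide row 3 by 3/4; eliminate column x3 from the other rows.
In the new row 3, the u3 entry is the old entry divided by the pivot: (1/4)/(3/4) = 1/3.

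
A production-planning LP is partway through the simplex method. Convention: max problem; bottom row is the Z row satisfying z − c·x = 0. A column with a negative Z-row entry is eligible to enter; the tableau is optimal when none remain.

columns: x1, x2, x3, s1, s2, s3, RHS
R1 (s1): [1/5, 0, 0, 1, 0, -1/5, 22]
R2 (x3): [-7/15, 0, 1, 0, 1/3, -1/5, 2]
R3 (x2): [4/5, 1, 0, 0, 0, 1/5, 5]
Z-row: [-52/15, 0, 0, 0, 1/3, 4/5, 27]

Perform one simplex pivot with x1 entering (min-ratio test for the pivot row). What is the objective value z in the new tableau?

146/3

Ratio test on column x1 — row 1: 22/(1/5) = 110; row 2: entry -7/15 ≤ 0; row 3: 5/(4/5) = 25/4. Minimum is 25/4 at row 3 (x2 leaves); pivot element 4/5.
Pivot on row 3; the Z-row RHS becomes 27 − (-52/15)·(25/4) = 146/3.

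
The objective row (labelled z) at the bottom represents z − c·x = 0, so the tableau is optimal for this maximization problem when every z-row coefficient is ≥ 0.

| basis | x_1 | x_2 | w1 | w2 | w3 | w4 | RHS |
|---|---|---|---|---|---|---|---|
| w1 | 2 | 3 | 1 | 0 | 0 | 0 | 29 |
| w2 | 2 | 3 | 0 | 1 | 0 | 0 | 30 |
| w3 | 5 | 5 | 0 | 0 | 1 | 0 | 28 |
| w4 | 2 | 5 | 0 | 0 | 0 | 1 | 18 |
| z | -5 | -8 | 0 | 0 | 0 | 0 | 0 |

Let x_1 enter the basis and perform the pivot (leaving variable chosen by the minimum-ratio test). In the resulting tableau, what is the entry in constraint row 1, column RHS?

Ratio test on column x_1 — row 1: 29/2 = 29/2; row 2: 30/2 = 15; row 3: 28/5 = 28/5; row 4: 18/2 = 9. Minimum is 28/5 at row 3 (w3 leaves); pivot element 5.
Divide row 3 by 5; eliminate column x_1 from the other rows.
Row 1 update in column RHS: 29 − 2·(28/5) = 89/5.

89/5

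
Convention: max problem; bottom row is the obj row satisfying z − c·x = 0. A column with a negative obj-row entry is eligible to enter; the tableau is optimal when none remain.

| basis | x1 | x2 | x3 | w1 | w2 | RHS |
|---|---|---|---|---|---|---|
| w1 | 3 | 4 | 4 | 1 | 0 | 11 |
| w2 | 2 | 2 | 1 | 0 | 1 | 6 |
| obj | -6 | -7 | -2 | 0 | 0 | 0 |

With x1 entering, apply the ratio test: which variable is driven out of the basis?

Column x1 entries and ratios — w1: 11/3 = 11/3; w2: 6/2 = 3.
Smallest ratio is 3 in the row of w2, so w2 leaves.

w2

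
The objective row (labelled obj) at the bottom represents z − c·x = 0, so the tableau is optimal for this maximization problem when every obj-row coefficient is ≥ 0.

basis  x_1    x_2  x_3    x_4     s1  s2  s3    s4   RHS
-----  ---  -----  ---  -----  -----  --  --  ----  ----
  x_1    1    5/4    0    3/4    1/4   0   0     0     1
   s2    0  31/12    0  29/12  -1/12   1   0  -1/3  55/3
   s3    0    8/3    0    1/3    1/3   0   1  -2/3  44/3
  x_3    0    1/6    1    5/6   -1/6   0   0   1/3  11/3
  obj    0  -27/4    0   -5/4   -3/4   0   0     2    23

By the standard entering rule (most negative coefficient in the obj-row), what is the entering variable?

Negative obj-row entries: x_2: -27/4, x_4: -5/4, s1: -3/4.
The most negative is -27/4 in column x_2, so x_2 enters.

x_2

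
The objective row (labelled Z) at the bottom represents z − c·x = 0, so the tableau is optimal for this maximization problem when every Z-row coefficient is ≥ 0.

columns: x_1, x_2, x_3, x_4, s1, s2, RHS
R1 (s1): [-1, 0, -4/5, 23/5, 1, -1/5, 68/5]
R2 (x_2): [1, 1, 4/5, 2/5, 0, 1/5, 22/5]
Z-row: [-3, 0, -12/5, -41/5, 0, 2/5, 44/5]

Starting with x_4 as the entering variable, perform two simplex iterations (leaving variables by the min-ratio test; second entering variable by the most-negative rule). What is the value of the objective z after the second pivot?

Ratio test on column x_4 — row 1: (68/5)/(23/5) = 68/23; row 2: (22/5)/(2/5) = 11. Minimum is 68/23 at row 1 (s1 leaves); pivot element 23/5.
Pivot on row 1; the Z-row RHS becomes 44/5 − (-41/5)·(68/23) = 760/23.
Next entering variable (most negative Z-row entry -110/23): x_1.
Ratio test on column x_1 — row 1: entry -5/23 ≤ 0; row 2: (74/23)/(25/23) = 74/25. Minimum is 74/25 at row 2 (x_2 leaves); pivot element 25/23.
After the second pivot the Z-row RHS is 760/23 − (-110/23)·(74/25) = 236/5.

236/5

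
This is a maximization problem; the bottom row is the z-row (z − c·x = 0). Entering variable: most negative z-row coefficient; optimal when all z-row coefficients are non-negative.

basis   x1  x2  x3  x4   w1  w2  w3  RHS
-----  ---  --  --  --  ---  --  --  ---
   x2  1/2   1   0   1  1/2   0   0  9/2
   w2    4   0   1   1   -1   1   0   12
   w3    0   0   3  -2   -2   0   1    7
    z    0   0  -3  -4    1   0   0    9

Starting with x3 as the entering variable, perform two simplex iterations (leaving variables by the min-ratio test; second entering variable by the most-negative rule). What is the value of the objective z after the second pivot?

43

Ratio test on column x3 — row 1: entry 0 ≤ 0; row 2: 12/1 = 12; row 3: 7/3 = 7/3. Minimum is 7/3 at row 3 (w3 leaves); pivot element 3.
Pivot on row 3; the z-row RHS becomes 9 − (-3)·(7/3) = 16.
Next entering variable (most negative z-row entry -6): x4.
Ratio test on column x4 — row 1: (9/2)/1 = 9/2; row 2: (29/3)/(5/3) = 29/5; row 3: entry -2/3 ≤ 0. Minimum is 9/2 at row 1 (x2 leaves); pivot element 1.
After the second pivot the z-row RHS is 16 − (-6)·(9/2) = 43.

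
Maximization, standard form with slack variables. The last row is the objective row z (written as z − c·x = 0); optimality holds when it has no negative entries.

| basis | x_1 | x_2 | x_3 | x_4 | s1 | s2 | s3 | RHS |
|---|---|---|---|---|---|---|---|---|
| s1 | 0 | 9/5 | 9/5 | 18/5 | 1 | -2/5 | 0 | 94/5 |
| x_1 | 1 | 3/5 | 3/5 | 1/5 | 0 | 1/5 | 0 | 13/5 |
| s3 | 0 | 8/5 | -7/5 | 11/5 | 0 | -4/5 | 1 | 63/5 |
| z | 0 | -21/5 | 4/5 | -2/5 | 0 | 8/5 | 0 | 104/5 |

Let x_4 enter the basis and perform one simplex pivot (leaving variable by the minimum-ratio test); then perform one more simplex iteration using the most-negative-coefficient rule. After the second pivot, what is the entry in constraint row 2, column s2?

7/9

Ratio test on column x_4 — row 1: (94/5)/(18/5) = 47/9; row 2: (13/5)/(1/5) = 13; row 3: (63/5)/(11/5) = 63/11. Minimum is 47/9 at row 1 (s1 leaves); pivot element 18/5.
Divide row 1 by 18/5; eliminate column x_4 from the other rows.
Second iteration: most negative z-row entry is -4 in column x_2, so x_2 enters.
Ratio test on column x_2 — row 1: (47/9)/(1/2) = 94/9; row 2: (14/9)/(1/2) = 28/9; row 3: (10/9)/(1/2) = 20/9. Minimum is 20/9 at row 3 (s3 leaves); pivot element 1/2.
Divide row 3 by 1/2; eliminate column x_2 from the other rows.
After both pivots, the entry at constraint row 2, column s2 is 7/9.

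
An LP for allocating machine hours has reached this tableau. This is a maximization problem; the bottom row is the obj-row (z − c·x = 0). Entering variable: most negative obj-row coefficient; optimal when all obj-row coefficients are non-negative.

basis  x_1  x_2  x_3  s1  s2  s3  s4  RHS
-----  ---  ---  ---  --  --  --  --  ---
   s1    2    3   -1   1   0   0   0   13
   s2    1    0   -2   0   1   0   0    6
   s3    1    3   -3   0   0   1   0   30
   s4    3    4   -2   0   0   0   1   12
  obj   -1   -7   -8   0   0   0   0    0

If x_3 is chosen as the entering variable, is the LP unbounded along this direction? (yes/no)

Every constraint-row entry in column x_3 is ≤ 0, so increasing x_3 is unbounded.

yes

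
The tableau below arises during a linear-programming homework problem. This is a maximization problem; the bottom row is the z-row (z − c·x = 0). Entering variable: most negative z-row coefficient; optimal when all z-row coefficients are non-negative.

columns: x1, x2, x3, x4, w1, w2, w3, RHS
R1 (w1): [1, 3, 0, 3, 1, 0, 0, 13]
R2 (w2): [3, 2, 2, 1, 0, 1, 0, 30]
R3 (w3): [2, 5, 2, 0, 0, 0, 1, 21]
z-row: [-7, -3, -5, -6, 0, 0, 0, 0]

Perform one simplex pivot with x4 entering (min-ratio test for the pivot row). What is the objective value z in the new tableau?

26

Ratio test on column x4 — row 1: 13/3 = 13/3; row 2: 30/1 = 30; row 3: entry 0 ≤ 0. Minimum is 13/3 at row 1 (w1 leaves); pivot element 3.
Pivot on row 1; the z-row RHS becomes 0 − (-6)·(13/3) = 26.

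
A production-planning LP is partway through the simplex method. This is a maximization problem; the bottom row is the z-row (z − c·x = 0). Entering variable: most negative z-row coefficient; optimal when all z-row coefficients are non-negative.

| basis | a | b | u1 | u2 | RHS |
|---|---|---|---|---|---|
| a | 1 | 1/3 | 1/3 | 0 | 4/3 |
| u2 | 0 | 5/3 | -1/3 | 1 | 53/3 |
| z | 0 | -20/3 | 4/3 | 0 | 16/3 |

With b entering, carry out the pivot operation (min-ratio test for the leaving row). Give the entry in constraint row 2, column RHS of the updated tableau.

Ratio test on column b — row 1: (4/3)/(1/3) = 4; row 2: (53/3)/(5/3) = 53/5. Minimum is 4 at row 1 (a leaves); pivot element 1/3.
Divide row 1 by 1/3; eliminate column b from the other rows.
Row 2 update in column RHS: 53/3 − (5/3)·4 = 11.

11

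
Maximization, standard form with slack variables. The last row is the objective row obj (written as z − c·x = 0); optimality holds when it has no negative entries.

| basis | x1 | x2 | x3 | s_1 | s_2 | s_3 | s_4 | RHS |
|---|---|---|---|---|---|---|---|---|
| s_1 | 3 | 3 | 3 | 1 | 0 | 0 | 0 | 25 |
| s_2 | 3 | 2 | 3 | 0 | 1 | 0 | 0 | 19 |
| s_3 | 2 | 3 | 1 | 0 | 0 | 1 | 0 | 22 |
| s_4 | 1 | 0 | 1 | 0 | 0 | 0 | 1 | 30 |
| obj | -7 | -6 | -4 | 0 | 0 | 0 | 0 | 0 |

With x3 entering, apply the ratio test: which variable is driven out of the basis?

Column x3 entries and ratios — s_1: 25/3 = 25/3; s_2: 19/3 = 19/3; s_3: 22/1 = 22; s_4: 30/1 = 30.
Smallest ratio is 19/3 in the row of s_2, so s_2 leaves.

s_2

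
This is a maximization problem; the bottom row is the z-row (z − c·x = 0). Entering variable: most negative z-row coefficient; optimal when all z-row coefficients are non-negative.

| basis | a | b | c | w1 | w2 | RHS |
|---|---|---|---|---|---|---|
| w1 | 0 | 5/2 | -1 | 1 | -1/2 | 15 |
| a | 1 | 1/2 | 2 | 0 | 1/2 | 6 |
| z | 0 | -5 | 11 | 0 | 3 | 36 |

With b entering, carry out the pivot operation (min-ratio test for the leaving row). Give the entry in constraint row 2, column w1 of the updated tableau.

Ratio test on column b — row 1: 15/(5/2) = 6; row 2: 6/(1/2) = 12. Minimum is 6 at row 1 (w1 leaves); pivot element 5/2.
Divide row 1 by 5/2; eliminate column b from the other rows.
Row 2 update in column w1: 0 − (1/2)·(2/5) = -1/5.

-1/5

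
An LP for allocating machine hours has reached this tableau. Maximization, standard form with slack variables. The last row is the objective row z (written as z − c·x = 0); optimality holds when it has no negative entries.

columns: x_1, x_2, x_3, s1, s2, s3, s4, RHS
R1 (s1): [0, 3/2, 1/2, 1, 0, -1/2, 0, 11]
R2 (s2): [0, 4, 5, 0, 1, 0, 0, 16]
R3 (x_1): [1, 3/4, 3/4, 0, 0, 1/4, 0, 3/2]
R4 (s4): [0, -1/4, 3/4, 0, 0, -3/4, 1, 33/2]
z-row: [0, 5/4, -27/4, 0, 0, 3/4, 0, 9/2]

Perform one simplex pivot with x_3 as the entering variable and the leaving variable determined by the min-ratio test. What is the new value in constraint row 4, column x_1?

-1

Ratio test on column x_3 — row 1: 11/(1/2) = 22; row 2: 16/5 = 16/5; row 3: (3/2)/(3/4) = 2; row 4: (33/2)/(3/4) = 22. Minimum is 2 at row 3 (x_1 leaves); pivot element 3/4.
Divide row 3 by 3/4; eliminate column x_3 from the other rows.
Row 4 update in column x_1: 0 − (3/4)·(4/3) = -1.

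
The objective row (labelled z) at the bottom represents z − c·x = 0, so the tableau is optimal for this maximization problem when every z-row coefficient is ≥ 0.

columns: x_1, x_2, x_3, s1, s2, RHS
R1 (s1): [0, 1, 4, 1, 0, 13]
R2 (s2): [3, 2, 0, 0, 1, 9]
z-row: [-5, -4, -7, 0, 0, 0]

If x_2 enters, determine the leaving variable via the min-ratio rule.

s2

Column x_2 entries and ratios — s1: 13/1 = 13; s2: 9/2 = 9/2.
Smallest ratio is 9/2 in the row of s2, so s2 leaves.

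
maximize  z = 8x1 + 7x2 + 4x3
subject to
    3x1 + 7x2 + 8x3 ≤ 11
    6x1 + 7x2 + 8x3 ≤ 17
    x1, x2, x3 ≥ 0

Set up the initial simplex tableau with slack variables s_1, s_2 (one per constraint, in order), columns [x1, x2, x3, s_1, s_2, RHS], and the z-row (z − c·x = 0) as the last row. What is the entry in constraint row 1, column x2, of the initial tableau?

Constraint 1 has coefficient 7 on x2.

7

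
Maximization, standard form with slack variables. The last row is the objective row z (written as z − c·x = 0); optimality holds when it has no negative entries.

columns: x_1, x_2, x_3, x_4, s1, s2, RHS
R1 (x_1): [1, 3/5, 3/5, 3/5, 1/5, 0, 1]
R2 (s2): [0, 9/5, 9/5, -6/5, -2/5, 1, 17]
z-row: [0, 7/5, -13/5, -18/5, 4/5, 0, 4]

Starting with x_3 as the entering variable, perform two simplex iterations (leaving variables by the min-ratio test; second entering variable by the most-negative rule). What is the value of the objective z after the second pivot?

10

Ratio test on column x_3 — row 1: 1/(3/5) = 5/3; row 2: 17/(9/5) = 85/9. Minimum is 5/3 at row 1 (x_1 leaves); pivot element 3/5.
Pivot on row 1; the z-row RHS becomes 4 − (-13/5)·(5/3) = 25/3.
Next entering variable (most negative z-row entry -1): x_4.
Ratio test on column x_4 — row 1: (5/3)/1 = 5/3; row 2: entry -3 ≤ 0. Minimum is 5/3 at row 1 (x_3 leaves); pivot element 1.
After the second pivot the z-row RHS is 25/3 − (-1)·(5/3) = 10.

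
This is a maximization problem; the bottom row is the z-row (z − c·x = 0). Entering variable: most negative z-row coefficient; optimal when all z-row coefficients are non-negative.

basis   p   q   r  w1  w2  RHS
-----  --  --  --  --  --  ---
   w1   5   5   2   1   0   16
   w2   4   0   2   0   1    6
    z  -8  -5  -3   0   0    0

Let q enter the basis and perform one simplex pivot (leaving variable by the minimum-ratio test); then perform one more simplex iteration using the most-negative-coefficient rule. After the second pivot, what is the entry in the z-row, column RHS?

41/2

Ratio test on column q — row 1: 16/5 = 16/5; row 2: entry 0 ≤ 0. Minimum is 16/5 at row 1 (w1 leaves); pivot element 5.
Divide row 1 by 5; eliminate column q from the other rows.
Second iteration: most negative z-row entry is -3 in column p, so p enters.
Ratio test on column p — row 1: (16/5)/1 = 16/5; row 2: 6/4 = 3/2. Minimum is 3/2 at row 2 (w2 leaves); pivot element 4.
Divide row 2 by 4; eliminate column p from the other rows.
After both pivots, the entry at the z-row, column RHS is 41/2.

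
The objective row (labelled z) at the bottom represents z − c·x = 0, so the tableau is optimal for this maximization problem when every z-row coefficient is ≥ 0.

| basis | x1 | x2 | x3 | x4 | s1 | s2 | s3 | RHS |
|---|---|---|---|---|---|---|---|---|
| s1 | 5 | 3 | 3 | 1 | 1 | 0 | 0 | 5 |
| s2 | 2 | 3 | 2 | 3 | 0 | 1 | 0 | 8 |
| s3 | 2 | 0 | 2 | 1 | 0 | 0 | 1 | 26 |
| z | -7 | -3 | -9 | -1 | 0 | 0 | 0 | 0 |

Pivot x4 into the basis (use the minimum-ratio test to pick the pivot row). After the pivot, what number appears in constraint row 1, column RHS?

Ratio test on column x4 — row 1: 5/1 = 5; row 2: 8/3 = 8/3; row 3: 26/1 = 26. Minimum is 8/3 at row 2 (s2 leaves); pivot element 3.
Divide row 2 by 3; eliminate column x4 from the other rows.
Row 1 update in column RHS: 5 − 1·(8/3) = 7/3.

7/3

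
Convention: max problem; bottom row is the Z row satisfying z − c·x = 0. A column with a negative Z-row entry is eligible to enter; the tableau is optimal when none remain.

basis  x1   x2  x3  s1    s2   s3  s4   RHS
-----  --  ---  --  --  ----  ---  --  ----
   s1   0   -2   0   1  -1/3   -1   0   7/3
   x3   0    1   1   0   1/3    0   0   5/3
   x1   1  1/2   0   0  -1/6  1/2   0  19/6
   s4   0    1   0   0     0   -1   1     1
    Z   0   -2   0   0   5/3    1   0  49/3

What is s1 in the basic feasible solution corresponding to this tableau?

7/3

s1 is basic (row 1); its value is the RHS of that row, 7/3.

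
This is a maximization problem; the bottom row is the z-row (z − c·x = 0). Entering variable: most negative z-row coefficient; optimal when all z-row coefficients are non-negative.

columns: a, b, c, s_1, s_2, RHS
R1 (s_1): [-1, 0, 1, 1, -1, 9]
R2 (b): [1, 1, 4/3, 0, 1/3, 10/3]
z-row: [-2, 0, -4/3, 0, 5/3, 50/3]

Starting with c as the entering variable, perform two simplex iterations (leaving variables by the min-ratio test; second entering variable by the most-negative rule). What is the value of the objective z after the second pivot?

70/3

Ratio test on column c — row 1: 9/1 = 9; row 2: (10/3)/(4/3) = 5/2. Minimum is 5/2 at row 2 (b leaves); pivot element 4/3.
Pivot on row 2; the z-row RHS becomes 50/3 − (-4/3)·(5/2) = 20.
Next entering variable (most negative z-row entry -1): a.
Ratio test on column a — row 1: entry -7/4 ≤ 0; row 2: (5/2)/(3/4) = 10/3. Minimum is 10/3 at row 2 (c leaves); pivot element 3/4.
After the second pivot the z-row RHS is 20 − (-1)·(10/3) = 70/3.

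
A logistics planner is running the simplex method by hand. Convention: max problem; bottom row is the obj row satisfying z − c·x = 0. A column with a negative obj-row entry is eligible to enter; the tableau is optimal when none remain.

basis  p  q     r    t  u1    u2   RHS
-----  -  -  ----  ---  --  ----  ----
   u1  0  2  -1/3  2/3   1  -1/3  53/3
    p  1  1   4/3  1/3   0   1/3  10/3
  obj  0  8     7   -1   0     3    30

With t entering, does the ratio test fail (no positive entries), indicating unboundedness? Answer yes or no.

no

Column t has positive entries in row(s) 1, 2, so the ratio test bounds it — not unbounded.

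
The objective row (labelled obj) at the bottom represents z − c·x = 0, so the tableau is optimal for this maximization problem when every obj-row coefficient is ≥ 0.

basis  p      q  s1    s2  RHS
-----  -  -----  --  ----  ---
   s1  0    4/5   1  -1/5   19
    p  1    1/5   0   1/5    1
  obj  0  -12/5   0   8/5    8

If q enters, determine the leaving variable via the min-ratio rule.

Column q entries and ratios — s1: 19/(4/5) = 95/4; p: 1/(1/5) = 5.
Smallest ratio is 5 in the row of p, so p leaves.

p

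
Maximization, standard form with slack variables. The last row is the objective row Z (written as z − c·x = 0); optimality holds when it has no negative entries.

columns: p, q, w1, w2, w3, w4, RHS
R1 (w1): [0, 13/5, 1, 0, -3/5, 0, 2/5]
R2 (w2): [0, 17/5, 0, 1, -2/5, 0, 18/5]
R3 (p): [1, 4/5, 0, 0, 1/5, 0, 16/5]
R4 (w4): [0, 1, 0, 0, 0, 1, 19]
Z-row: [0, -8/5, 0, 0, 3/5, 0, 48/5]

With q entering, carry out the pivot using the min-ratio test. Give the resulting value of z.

128/13

Ratio test on column q — row 1: (2/5)/(13/5) = 2/13; row 2: (18/5)/(17/5) = 18/17; row 3: (16/5)/(4/5) = 4; row 4: 19/1 = 19. Minimum is 2/13 at row 1 (w1 leaves); pivot element 13/5.
Pivot on row 1; the Z-row RHS becomes 48/5 − (-8/5)·(2/13) = 128/13.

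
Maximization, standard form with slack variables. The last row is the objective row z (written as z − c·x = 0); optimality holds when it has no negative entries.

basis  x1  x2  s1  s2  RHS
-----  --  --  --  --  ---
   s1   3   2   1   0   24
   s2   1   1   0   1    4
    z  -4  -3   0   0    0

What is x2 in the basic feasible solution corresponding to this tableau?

x2 is not in the basis, so in the current basic feasible solution x2 = 0.

0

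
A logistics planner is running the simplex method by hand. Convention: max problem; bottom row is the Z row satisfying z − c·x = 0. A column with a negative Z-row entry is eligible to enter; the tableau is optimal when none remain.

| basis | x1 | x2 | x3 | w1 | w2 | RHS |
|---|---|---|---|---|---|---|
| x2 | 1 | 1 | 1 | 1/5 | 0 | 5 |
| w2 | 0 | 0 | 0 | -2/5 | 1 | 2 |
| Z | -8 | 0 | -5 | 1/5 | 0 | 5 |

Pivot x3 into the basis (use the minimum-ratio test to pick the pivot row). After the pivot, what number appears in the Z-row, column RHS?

Ratio test on column x3 — row 1: 5/1 = 5; row 2: entry 0 ≤ 0. Minimum is 5 at row 1 (x2 leaves); pivot element 1.
Divide row 1 by 1; eliminate column x3 from the other rows.
Z-row update in column RHS: 5 − (-5)·5 = 30.

30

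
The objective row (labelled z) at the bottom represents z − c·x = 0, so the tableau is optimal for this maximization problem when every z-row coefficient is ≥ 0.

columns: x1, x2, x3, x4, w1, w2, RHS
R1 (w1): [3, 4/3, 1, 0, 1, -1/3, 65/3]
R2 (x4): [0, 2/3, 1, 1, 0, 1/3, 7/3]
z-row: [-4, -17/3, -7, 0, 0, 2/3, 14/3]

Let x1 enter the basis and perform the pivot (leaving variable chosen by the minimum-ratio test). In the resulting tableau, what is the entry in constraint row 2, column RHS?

Ratio test on column x1 — row 1: (65/3)/3 = 65/9; row 2: entry 0 ≤ 0. Minimum is 65/9 at row 1 (w1 leaves); pivot element 3.
Divide row 1 by 3; eliminate column x1 from the other rows.
Row 2 update in column RHS: 7/3 − 0·(65/9) = 7/3.

7/3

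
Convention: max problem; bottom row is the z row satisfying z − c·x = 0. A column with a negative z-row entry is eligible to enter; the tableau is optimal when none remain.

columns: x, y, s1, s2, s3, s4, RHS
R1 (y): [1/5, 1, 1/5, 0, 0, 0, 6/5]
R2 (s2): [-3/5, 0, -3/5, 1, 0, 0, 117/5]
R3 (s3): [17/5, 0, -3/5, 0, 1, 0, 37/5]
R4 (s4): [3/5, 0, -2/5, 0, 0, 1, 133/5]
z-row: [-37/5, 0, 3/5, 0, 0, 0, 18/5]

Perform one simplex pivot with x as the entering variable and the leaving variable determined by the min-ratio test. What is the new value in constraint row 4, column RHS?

430/17

Ratio test on column x — row 1: (6/5)/(1/5) = 6; row 2: entry -3/5 ≤ 0; row 3: (37/5)/(17/5) = 37/17; row 4: (133/5)/(3/5) = 133/3. Minimum is 37/17 at row 3 (s3 leaves); pivot element 17/5.
Divide row 3 by 17/5; eliminate column x from the other rows.
Row 4 update in column RHS: 133/5 − (3/5)·(37/17) = 430/17.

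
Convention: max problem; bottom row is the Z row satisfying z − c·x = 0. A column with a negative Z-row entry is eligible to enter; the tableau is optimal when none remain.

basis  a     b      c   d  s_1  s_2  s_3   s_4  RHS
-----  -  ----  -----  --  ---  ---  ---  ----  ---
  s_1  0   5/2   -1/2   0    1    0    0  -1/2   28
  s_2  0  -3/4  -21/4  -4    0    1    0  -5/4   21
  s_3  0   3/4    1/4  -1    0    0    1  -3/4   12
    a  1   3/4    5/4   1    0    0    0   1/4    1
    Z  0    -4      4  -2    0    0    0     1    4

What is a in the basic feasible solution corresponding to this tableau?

a is basic (row 4); its value is the RHS of that row, 1.

1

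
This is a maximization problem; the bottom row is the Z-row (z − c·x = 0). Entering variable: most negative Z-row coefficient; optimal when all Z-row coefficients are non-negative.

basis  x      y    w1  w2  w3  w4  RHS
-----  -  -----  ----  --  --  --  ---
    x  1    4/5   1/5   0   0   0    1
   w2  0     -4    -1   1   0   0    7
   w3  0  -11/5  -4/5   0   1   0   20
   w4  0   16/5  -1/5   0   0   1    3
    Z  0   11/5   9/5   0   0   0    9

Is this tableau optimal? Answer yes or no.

Every Z-row coefficient is ≥ 0, so the tableau is optimal.

yes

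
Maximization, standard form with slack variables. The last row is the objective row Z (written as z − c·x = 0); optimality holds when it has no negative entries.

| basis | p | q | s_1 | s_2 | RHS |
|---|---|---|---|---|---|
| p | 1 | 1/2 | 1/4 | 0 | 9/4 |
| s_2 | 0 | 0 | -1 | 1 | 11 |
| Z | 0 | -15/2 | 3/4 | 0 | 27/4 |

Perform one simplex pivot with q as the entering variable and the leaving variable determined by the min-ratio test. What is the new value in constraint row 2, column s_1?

-1

Ratio test on column q — row 1: (9/4)/(1/2) = 9/2; row 2: entry 0 ≤ 0. Minimum is 9/2 at row 1 (p leaves); pivot element 1/2.
Divide row 1 by 1/2; eliminate column q from the other rows.
Row 2 update in column s_1: -1 − 0·(1/2) = -1.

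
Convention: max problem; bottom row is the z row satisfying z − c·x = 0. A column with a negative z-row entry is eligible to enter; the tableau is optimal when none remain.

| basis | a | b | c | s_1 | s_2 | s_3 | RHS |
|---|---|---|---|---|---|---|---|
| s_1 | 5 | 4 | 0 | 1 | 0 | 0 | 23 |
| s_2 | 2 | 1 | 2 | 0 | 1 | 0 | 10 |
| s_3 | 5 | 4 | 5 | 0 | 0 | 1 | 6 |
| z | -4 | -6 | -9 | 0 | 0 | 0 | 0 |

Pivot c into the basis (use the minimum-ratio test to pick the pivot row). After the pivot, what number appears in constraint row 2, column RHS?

Ratio test on column c — row 1: entry 0 ≤ 0; row 2: 10/2 = 5; row 3: 6/5 = 6/5. Minimum is 6/5 at row 3 (s_3 leaves); pivot element 5.
Divide row 3 by 5; eliminate column c from the other rows.
Row 2 update in column RHS: 10 − 2·(6/5) = 38/5.

38/5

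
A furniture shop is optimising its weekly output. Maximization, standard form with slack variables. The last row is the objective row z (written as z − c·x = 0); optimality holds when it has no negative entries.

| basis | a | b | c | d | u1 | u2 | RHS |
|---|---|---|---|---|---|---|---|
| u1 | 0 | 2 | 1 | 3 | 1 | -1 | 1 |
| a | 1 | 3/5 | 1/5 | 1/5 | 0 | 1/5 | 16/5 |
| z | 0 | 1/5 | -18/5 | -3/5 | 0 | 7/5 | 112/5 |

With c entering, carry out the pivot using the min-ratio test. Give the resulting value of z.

Ratio test on column c — row 1: 1/1 = 1; row 2: (16/5)/(1/5) = 16. Minimum is 1 at row 1 (u1 leaves); pivot element 1.
Pivot on row 1; the z-row RHS becomes 112/5 − (-18/5)·1 = 26.

26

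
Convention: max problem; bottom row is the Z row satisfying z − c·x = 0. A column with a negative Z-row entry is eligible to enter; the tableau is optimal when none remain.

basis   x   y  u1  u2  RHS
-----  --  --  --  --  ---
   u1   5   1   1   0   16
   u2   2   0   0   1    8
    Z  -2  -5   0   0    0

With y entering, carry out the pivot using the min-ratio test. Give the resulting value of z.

80

Ratio test on column y — row 1: 16/1 = 16; row 2: entry 0 ≤ 0. Minimum is 16 at row 1 (u1 leaves); pivot element 1.
Pivot on row 1; the Z-row RHS becomes 0 − (-5)·16 = 80.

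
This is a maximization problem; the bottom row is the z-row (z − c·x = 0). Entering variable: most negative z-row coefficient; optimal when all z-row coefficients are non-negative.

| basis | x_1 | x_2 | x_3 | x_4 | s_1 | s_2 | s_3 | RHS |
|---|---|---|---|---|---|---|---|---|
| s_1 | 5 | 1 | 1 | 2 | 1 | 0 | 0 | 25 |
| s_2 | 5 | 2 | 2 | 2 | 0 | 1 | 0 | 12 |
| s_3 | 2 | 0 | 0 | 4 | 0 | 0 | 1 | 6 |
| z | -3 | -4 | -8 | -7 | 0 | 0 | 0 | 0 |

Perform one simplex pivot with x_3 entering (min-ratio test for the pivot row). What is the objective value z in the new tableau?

48

Ratio test on column x_3 — row 1: 25/1 = 25; row 2: 12/2 = 6; row 3: entry 0 ≤ 0. Minimum is 6 at row 2 (s_2 leaves); pivot element 2.
Pivot on row 2; the z-row RHS becomes 0 − (-8)·6 = 48.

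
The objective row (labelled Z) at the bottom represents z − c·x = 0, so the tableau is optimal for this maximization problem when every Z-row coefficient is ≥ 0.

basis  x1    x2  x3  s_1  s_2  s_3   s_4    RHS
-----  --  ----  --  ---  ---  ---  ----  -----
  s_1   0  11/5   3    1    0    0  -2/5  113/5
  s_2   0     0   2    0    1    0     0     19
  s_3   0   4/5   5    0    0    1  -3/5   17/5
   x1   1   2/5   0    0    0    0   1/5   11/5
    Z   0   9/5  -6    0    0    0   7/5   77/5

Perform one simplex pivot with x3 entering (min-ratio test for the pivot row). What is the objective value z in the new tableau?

487/25

Ratio test on column x3 — row 1: (113/5)/3 = 113/15; row 2: 19/2 = 19/2; row 3: (17/5)/5 = 17/25; row 4: entry 0 ≤ 0. Minimum is 17/25 at row 3 (s_3 leaves); pivot element 5.
Pivot on row 3; the Z-row RHS becomes 77/5 − (-6)·(17/25) = 487/25.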